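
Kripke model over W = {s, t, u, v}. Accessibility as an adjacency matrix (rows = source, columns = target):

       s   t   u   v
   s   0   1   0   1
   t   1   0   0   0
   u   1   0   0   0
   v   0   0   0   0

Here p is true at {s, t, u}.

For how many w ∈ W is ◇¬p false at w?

3

s: successors {t, v}; ¬p there: t:F, v:T. ✓
t: successors {s}; ¬p there: s:F. ✗
u: successors {s}; ¬p there: s:F. ✗
v: no successors, so ◇¬p fails. ✗
Satisfying worlds: {s}.
So ◇¬p fails at the other 3 worlds.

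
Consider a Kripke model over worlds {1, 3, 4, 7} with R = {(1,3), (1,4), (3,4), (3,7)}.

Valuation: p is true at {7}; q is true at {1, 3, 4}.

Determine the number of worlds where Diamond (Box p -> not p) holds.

2

1: successors {3, 4}; Box p -> not p there: 3:T, 4:T. ✓
3: successors {4, 7}; Box p -> not p there: 4:T, 7:F. ✓
4: no successors, so Diamond (Box p -> not p) fails. ✗
7: no successors, so Diamond (Box p -> not p) fails. ✗
Satisfying worlds: {1, 3}.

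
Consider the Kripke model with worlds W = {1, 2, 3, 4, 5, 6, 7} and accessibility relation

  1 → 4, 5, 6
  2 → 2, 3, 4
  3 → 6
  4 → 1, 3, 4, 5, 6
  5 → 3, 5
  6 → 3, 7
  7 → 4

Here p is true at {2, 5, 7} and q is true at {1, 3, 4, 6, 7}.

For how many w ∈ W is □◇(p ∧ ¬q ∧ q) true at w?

1: successors {4, 5, 6}; ◇(p ∧ ¬q ∧ q) there: 4:F, 5:F, 6:F. ✗
2: successors {2, 3, 4}; ◇(p ∧ ¬q ∧ q) there: 2:F, 3:F, 4:F. ✗
3: successors {6}; ◇(p ∧ ¬q ∧ q) there: 6:F. ✗
4: successors {1, 3, 4, 5, 6}; ◇(p ∧ ¬q ∧ q) there: 1:F, 3:F, 4:F, 5:F, 6:F. ✗
5: successors {3, 5}; ◇(p ∧ ¬q ∧ q) there: 3:F, 5:F. ✗
6: successors {3, 7}; ◇(p ∧ ¬q ∧ q) there: 3:F, 7:F. ✗
7: successors {4}; ◇(p ∧ ¬q ∧ q) there: 4:F. ✗
Satisfying worlds: ∅.

0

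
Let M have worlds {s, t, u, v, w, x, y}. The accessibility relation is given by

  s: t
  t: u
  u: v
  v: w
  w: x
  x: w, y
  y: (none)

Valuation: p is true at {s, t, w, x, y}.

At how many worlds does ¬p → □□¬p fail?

s: ¬p is F, □□¬p is T. ✓
t: ¬p is F, □□¬p is T. ✓
u: ¬p is T, □□¬p is F. ✗
v: ¬p is T, □□¬p is F. ✗
w: ¬p is F, □□¬p is F. ✓
x: ¬p is F, □□¬p is F. ✓
y: ¬p is F, □□¬p is T. ✓
Satisfying worlds: {s, t, w, x, y}.
So ¬p → □□¬p fails at the other 2 worlds.

2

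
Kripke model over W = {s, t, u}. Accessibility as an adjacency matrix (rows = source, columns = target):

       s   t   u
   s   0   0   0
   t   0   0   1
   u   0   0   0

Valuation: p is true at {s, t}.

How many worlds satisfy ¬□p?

1

s: □p is T. ✗
t: □p is F. ✓
u: □p is T. ✗
Satisfying worlds: {t}.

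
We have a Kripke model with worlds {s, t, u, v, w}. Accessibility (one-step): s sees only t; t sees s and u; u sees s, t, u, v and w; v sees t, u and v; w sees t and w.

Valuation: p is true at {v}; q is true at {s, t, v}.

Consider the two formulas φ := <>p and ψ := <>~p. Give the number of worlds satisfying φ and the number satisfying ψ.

For <>p:
s: successors {t}; p there: t:F. ✗
t: successors {s, u}; p there: s:F, u:F. ✗
u: successors {s, t, u, v, w}; p there: s:F, t:F, u:F, v:T, w:F. ✓
v: successors {t, u, v}; p there: t:F, u:F, v:T. ✓
w: successors {t, w}; p there: t:F, w:F. ✗
— 2 worlds.
For <>~p:
s: successors {t}; ~p there: t:T. ✓
t: successors {s, u}; ~p there: s:T, u:T. ✓
u: successors {s, t, u, v, w}; ~p there: s:T, t:T, u:T, v:F, w:T. ✓
v: successors {t, u, v}; ~p there: t:T, u:T, v:F. ✓
w: successors {t, w}; ~p there: t:T, w:T. ✓
— 5 worlds.

2 and 5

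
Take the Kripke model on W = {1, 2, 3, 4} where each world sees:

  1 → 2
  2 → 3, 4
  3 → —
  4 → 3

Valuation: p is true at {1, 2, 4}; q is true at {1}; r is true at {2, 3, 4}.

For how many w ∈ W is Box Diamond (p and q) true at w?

1: successors {2}; Diamond (p and q) there: 2:F. ✗
2: successors {3, 4}; Diamond (p and q) there: 3:F, 4:F. ✗
3: no successors, so Box Diamond (p and q) holds vacuously. ✓
4: successors {3}; Diamond (p and q) there: 3:F. ✗
Satisfying worlds: {3}.

1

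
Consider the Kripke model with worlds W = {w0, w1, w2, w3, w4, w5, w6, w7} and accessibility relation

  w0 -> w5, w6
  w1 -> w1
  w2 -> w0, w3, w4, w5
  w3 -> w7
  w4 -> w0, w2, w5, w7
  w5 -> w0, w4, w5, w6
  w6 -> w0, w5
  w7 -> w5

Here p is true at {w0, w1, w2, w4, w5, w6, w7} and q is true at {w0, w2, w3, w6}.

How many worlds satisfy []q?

w0: successors {w5, w6}; q there: w5:F, w6:T. ✗
w1: successors {w1}; q there: w1:F. ✗
w2: successors {w0, w3, w4, w5}; q there: w0:T, w3:T, w4:F, w5:F. ✗
w3: successors {w7}; q there: w7:F. ✗
w4: successors {w0, w2, w5, w7}; q there: w0:T, w2:T, w5:F, w7:F. ✗
w5: successors {w0, w4, w5, w6}; q there: w0:T, w4:F, w5:F, w6:T. ✗
w6: successors {w0, w5}; q there: w0:T, w5:F. ✗
w7: successors {w5}; q there: w5:F. ✗
Satisfying worlds: ∅.

0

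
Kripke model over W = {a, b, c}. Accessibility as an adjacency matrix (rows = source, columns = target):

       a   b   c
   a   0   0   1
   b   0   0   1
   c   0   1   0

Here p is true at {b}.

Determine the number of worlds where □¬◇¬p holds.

2

a: successors {c}; ¬◇¬p there: c:T. ✓
b: successors {c}; ¬◇¬p there: c:T. ✓
c: successors {b}; ¬◇¬p there: b:F. ✗
Satisfying worlds: {a, b}.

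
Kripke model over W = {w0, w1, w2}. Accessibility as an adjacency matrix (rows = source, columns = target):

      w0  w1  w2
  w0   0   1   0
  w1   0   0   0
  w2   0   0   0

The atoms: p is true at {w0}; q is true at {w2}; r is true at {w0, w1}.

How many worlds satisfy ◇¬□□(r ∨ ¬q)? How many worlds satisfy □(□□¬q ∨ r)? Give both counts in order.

0 and 3

For ◇¬□□(r ∨ ¬q):
w0: successors {w1}; ¬□□(r ∨ ¬q) there: w1:F. ✗
w1: no successors, so ◇¬□□(r ∨ ¬q) fails. ✗
w2: no successors, so ◇¬□□(r ∨ ¬q) fails. ✗
— 0 worlds.
For □(□□¬q ∨ r):
w0: successors {w1}; □□¬q ∨ r there: w1:T. ✓
w1: no successors, so □(□□¬q ∨ r) holds vacuously. ✓
w2: no successors, so □(□□¬q ∨ r) holds vacuously. ✓
— 3 worlds.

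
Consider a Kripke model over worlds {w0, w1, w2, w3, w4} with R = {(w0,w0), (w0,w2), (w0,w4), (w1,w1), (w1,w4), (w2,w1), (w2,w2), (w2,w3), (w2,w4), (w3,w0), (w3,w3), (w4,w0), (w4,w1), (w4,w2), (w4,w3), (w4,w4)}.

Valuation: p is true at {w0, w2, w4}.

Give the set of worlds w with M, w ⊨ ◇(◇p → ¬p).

w0: successors {w0, w2, w4}; ◇p → ¬p there: w0:F, w2:F, w4:F. ✗
w1: successors {w1, w4}; ◇p → ¬p there: w1:T, w4:F. ✓
w2: successors {w1, w2, w3, w4}; ◇p → ¬p there: w1:T, w2:F, w3:T, w4:F. ✓
w3: successors {w0, w3}; ◇p → ¬p there: w0:F, w3:T. ✓
w4: successors {w0, w1, w2, w3, w4}; ◇p → ¬p there: w0:F, w1:T, w2:F, w3:T, w4:F. ✓

{w1, w2, w3, w4}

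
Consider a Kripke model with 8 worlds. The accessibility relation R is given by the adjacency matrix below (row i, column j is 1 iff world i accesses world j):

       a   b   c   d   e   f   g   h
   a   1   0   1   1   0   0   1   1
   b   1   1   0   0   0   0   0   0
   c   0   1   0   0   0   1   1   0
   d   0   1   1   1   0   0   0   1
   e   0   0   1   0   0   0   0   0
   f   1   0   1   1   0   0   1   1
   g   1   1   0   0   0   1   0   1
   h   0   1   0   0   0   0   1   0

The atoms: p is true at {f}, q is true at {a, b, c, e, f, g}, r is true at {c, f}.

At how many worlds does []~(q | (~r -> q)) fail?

8

a: successors {a, c, d, g, h}; ~(q | (~r -> q)) there: a:F, c:F, d:T, g:F, h:T. ✗
b: successors {a, b}; ~(q | (~r -> q)) there: a:F, b:F. ✗
c: successors {b, f, g}; ~(q | (~r -> q)) there: b:F, f:F, g:F. ✗
d: successors {b, c, d, h}; ~(q | (~r -> q)) there: b:F, c:F, d:T, h:T. ✗
e: successors {c}; ~(q | (~r -> q)) there: c:F. ✗
f: successors {a, c, d, g, h}; ~(q | (~r -> q)) there: a:F, c:F, d:T, g:F, h:T. ✗
g: successors {a, b, f, h}; ~(q | (~r -> q)) there: a:F, b:F, f:F, h:T. ✗
h: successors {b, g}; ~(q | (~r -> q)) there: b:F, g:F. ✗
Satisfying worlds: ∅.
So []~(q | (~r -> q)) fails at the other 8 worlds.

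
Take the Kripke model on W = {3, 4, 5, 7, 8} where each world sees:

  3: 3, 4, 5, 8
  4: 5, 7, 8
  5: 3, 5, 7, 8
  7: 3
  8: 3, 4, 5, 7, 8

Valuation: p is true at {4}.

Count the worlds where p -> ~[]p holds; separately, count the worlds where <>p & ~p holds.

For p -> ~[]p:
3: p is F, ~[]p is T. ✓
4: p is T, ~[]p is T. ✓
5: p is F, ~[]p is T. ✓
7: p is F, ~[]p is T. ✓
8: p is F, ~[]p is T. ✓
— 5 worlds.
For <>p & ~p:
3: <>p is T, ~p is T. ✓
4: <>p is F, ~p is F. ✗
5: <>p is F, ~p is T. ✗
7: <>p is F, ~p is T. ✗
8: <>p is T, ~p is T. ✓
— 2 worlds.

5 and 2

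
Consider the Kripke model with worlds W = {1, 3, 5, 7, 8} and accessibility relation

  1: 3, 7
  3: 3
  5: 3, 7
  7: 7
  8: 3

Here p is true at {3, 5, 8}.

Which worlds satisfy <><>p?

{1, 3, 5, 8}

1: successors {3, 7}; <>p there: 3:T, 7:F. ✓
3: successors {3}; <>p there: 3:T. ✓
5: successors {3, 7}; <>p there: 3:T, 7:F. ✓
7: successors {7}; <>p there: 7:F. ✗
8: successors {3}; <>p there: 3:T. ✓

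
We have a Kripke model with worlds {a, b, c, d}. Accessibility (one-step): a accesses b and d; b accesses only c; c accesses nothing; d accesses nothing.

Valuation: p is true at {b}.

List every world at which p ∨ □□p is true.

a: p is F, □□p is F. ✗
b: p is T, □□p is T. ✓
c: p is F, □□p is T. ✓
d: p is F, □□p is T. ✓

{b, c, d}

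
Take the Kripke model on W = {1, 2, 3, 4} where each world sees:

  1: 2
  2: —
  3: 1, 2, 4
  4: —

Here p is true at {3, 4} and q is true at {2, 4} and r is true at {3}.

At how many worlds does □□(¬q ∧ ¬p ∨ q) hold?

1: successors {2}; □(¬q ∧ ¬p ∨ q) there: 2:T. ✓
2: no successors, so □□(¬q ∧ ¬p ∨ q) holds vacuously. ✓
3: successors {1, 2, 4}; □(¬q ∧ ¬p ∨ q) there: 1:T, 2:T, 4:T. ✓
4: no successors, so □□(¬q ∧ ¬p ∨ q) holds vacuously. ✓
Satisfying worlds: {1, 2, 3, 4}.

4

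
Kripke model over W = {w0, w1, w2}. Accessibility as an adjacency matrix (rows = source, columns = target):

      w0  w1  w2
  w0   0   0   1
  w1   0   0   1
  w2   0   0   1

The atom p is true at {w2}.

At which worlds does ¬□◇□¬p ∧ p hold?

{w2}

w0: ¬□◇□¬p is T, p is F. ✗
w1: ¬□◇□¬p is T, p is F. ✗
w2: ¬□◇□¬p is T, p is T. ✓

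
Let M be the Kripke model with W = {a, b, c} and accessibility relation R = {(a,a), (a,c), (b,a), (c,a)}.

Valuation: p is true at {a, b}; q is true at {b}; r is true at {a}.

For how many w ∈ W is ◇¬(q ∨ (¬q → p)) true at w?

a: successors {a, c}; ¬(q ∨ (¬q → p)) there: a:F, c:T. ✓
b: successors {a}; ¬(q ∨ (¬q → p)) there: a:F. ✗
c: successors {a}; ¬(q ∨ (¬q → p)) there: a:F. ✗
Satisfying worlds: {a}.

1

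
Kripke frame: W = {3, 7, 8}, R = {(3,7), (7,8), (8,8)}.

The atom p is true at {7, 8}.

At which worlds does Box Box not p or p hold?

{7, 8}

3: Box Box not p is F, p is F. ✗
7: Box Box not p is F, p is T. ✓
8: Box Box not p is F, p is T. ✓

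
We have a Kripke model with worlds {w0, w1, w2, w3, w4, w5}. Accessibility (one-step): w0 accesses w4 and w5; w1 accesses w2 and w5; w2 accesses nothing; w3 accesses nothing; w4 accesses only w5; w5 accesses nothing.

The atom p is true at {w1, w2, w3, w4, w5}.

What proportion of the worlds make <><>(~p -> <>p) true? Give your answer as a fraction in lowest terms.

1/6

w0: successors {w4, w5}; <>(~p -> <>p) there: w4:T, w5:F. ✓
w1: successors {w2, w5}; <>(~p -> <>p) there: w2:F, w5:F. ✗
w2: no successors, so <><>(~p -> <>p) fails. ✗
w3: no successors, so <><>(~p -> <>p) fails. ✗
w4: successors {w5}; <>(~p -> <>p) there: w5:F. ✗
w5: no successors, so <><>(~p -> <>p) fails. ✗
That's 1 of 6 worlds, so 1/6.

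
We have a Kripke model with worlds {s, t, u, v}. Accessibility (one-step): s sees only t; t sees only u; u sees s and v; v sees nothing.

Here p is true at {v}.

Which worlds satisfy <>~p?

{s, t, u}

s: successors {t}; ~p there: t:T. ✓
t: successors {u}; ~p there: u:T. ✓
u: successors {s, v}; ~p there: s:T, v:F. ✓
v: no successors, so <>~p fails. ✗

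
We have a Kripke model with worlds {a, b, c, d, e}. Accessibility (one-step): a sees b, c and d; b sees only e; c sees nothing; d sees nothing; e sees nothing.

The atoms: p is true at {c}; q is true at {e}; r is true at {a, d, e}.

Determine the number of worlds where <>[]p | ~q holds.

4

a: <>[]p is T, ~q is T. ✓
b: <>[]p is T, ~q is T. ✓
c: <>[]p is F, ~q is T. ✓
d: <>[]p is F, ~q is T. ✓
e: <>[]p is F, ~q is F. ✗
Satisfying worlds: {a, b, c, d}.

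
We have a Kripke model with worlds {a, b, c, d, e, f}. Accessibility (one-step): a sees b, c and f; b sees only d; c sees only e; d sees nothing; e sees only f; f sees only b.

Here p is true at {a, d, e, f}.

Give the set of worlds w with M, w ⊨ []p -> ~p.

{a, b, c, f}

a: []p is F, ~p is F. ✓
b: []p is T, ~p is T. ✓
c: []p is T, ~p is T. ✓
d: []p is T, ~p is F. ✗
e: []p is T, ~p is F. ✗
f: []p is F, ~p is F. ✓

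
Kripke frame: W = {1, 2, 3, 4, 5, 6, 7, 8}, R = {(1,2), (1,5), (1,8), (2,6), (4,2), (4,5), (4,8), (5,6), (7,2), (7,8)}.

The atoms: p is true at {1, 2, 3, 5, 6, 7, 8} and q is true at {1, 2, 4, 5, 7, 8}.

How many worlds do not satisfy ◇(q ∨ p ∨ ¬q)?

3

1: successors {2, 5, 8}; q ∨ p ∨ ¬q there: 2:T, 5:T, 8:T. ✓
2: successors {6}; q ∨ p ∨ ¬q there: 6:T. ✓
3: no successors, so ◇(q ∨ p ∨ ¬q) fails. ✗
4: successors {2, 5, 8}; q ∨ p ∨ ¬q there: 2:T, 5:T, 8:T. ✓
5: successors {6}; q ∨ p ∨ ¬q there: 6:T. ✓
6: no successors, so ◇(q ∨ p ∨ ¬q) fails. ✗
7: successors {2, 8}; q ∨ p ∨ ¬q there: 2:T, 8:T. ✓
8: no successors, so ◇(q ∨ p ∨ ¬q) fails. ✗
Satisfying worlds: {1, 2, 4, 5, 7}.
So ◇(q ∨ p ∨ ¬q) fails at the other 3 worlds.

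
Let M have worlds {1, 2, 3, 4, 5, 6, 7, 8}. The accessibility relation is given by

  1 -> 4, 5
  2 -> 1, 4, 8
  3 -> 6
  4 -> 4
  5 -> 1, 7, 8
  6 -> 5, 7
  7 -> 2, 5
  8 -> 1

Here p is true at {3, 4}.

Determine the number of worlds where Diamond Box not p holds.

1: successors {4, 5}; Box not p there: 4:F, 5:T. ✓
2: successors {1, 4, 8}; Box not p there: 1:F, 4:F, 8:T. ✓
3: successors {6}; Box not p there: 6:T. ✓
4: successors {4}; Box not p there: 4:F. ✗
5: successors {1, 7, 8}; Box not p there: 1:F, 7:T, 8:T. ✓
6: successors {5, 7}; Box not p there: 5:T, 7:T. ✓
7: successors {2, 5}; Box not p there: 2:F, 5:T. ✓
8: successors {1}; Box not p there: 1:F. ✗
Satisfying worlds: {1, 2, 3, 5, 6, 7}.

6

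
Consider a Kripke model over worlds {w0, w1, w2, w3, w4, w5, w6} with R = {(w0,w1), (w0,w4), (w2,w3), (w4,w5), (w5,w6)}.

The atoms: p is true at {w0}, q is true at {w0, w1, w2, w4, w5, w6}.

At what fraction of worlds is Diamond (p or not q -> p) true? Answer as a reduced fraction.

w0: successors {w1, w4}; p or not q -> p there: w1:T, w4:T. ✓
w1: no successors, so Diamond (p or not q -> p) fails. ✗
w2: successors {w3}; p or not q -> p there: w3:F. ✗
w3: no successors, so Diamond (p or not q -> p) fails. ✗
w4: successors {w5}; p or not q -> p there: w5:T. ✓
w5: successors {w6}; p or not q -> p there: w6:T. ✓
w6: no successors, so Diamond (p or not q -> p) fails. ✗
That's 3 of 7 worlds, so 3/7.

3/7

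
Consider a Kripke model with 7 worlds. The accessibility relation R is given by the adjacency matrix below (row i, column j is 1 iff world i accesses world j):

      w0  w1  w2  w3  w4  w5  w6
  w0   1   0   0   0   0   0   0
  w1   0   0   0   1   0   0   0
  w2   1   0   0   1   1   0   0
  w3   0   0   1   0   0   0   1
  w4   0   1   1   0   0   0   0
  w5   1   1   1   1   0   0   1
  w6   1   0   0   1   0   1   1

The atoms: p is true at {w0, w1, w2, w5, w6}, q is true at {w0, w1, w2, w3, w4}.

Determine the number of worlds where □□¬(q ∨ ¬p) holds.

0

w0: successors {w0}; □¬(q ∨ ¬p) there: w0:F. ✗
w1: successors {w3}; □¬(q ∨ ¬p) there: w3:F. ✗
w2: successors {w0, w3, w4}; □¬(q ∨ ¬p) there: w0:F, w3:F, w4:F. ✗
w3: successors {w2, w6}; □¬(q ∨ ¬p) there: w2:F, w6:F. ✗
w4: successors {w1, w2}; □¬(q ∨ ¬p) there: w1:F, w2:F. ✗
w5: successors {w0, w1, w2, w3, w6}; □¬(q ∨ ¬p) there: w0:F, w1:F, w2:F, w3:F, w6:F. ✗
w6: successors {w0, w3, w5, w6}; □¬(q ∨ ¬p) there: w0:F, w3:F, w5:F, w6:F. ✗
Satisfying worlds: ∅.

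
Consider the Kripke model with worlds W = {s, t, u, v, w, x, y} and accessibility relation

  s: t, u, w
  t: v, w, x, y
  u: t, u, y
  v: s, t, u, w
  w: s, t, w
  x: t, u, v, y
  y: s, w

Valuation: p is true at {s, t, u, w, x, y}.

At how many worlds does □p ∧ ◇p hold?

s: □p is T, ◇p is T. ✓
t: □p is F, ◇p is T. ✗
u: □p is T, ◇p is T. ✓
v: □p is T, ◇p is T. ✓
w: □p is T, ◇p is T. ✓
x: □p is F, ◇p is T. ✗
y: □p is T, ◇p is T. ✓
Satisfying worlds: {s, u, v, w, y}.

5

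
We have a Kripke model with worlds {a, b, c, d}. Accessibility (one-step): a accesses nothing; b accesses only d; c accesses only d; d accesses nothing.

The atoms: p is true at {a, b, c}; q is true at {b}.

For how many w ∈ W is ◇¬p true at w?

2

a: no successors, so ◇¬p fails. ✗
b: successors {d}; ¬p there: d:T. ✓
c: successors {d}; ¬p there: d:T. ✓
d: no successors, so ◇¬p fails. ✗
Satisfying worlds: {b, c}.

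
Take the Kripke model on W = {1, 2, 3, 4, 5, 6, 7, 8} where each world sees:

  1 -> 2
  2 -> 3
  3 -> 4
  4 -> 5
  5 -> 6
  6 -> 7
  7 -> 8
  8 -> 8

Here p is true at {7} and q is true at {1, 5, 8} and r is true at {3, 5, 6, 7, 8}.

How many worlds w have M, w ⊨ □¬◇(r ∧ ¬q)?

5

1: successors {2}; ¬◇(r ∧ ¬q) there: 2:F. ✗
2: successors {3}; ¬◇(r ∧ ¬q) there: 3:T. ✓
3: successors {4}; ¬◇(r ∧ ¬q) there: 4:T. ✓
4: successors {5}; ¬◇(r ∧ ¬q) there: 5:F. ✗
5: successors {6}; ¬◇(r ∧ ¬q) there: 6:F. ✗
6: successors {7}; ¬◇(r ∧ ¬q) there: 7:T. ✓
7: successors {8}; ¬◇(r ∧ ¬q) there: 8:T. ✓
8: successors {8}; ¬◇(r ∧ ¬q) there: 8:T. ✓
Satisfying worlds: {2, 3, 6, 7, 8}.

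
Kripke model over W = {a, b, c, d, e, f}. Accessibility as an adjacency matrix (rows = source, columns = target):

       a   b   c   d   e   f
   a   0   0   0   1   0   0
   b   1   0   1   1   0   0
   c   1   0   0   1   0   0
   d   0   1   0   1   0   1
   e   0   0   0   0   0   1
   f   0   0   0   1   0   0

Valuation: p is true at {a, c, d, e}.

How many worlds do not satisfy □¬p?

5

a: successors {d}; ¬p there: d:F. ✗
b: successors {a, c, d}; ¬p there: a:F, c:F, d:F. ✗
c: successors {a, d}; ¬p there: a:F, d:F. ✗
d: successors {b, d, f}; ¬p there: b:T, d:F, f:T. ✗
e: successors {f}; ¬p there: f:T. ✓
f: successors {d}; ¬p there: d:F. ✗
Satisfying worlds: {e}.
So □¬p fails at the other 5 worlds.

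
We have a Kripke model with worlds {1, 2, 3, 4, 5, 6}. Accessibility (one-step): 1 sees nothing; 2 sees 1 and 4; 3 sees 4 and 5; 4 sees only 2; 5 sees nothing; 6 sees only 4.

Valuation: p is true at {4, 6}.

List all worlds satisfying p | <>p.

{2, 3, 4, 6}

1: p is F, <>p is F. ✗
2: p is F, <>p is T. ✓
3: p is F, <>p is T. ✓
4: p is T, <>p is F. ✓
5: p is F, <>p is F. ✗
6: p is T, <>p is T. ✓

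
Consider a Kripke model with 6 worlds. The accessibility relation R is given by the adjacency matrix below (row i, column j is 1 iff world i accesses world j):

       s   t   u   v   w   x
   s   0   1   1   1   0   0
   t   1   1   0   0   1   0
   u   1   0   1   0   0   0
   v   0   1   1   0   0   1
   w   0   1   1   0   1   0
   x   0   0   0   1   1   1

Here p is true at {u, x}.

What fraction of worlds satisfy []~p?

1/6

s: successors {t, u, v}; ~p there: t:T, u:F, v:T. ✗
t: successors {s, t, w}; ~p there: s:T, t:T, w:T. ✓
u: successors {s, u}; ~p there: s:T, u:F. ✗
v: successors {t, u, x}; ~p there: t:T, u:F, x:F. ✗
w: successors {t, u, w}; ~p there: t:T, u:F, w:T. ✗
x: successors {v, w, x}; ~p there: v:T, w:T, x:F. ✗
That's 1 of 6 worlds, so 1/6.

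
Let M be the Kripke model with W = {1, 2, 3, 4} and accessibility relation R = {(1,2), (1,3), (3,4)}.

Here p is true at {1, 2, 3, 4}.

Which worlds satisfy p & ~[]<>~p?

1: p is T, ~[]<>~p is T. ✓
2: p is T, ~[]<>~p is F. ✗
3: p is T, ~[]<>~p is T. ✓
4: p is T, ~[]<>~p is F. ✗

{1, 3}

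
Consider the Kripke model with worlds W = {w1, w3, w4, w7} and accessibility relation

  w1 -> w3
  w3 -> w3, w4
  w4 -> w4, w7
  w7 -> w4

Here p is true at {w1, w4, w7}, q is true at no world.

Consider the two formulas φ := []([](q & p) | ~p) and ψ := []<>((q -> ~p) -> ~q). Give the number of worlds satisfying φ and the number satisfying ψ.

1 and 4

For []([](q & p) | ~p):
w1: successors {w3}; [](q & p) | ~p there: w3:T. ✓
w3: successors {w3, w4}; [](q & p) | ~p there: w3:T, w4:F. ✗
w4: successors {w4, w7}; [](q & p) | ~p there: w4:F, w7:F. ✗
w7: successors {w4}; [](q & p) | ~p there: w4:F. ✗
— 1 world.
For []<>((q -> ~p) -> ~q):
w1: successors {w3}; <>((q -> ~p) -> ~q) there: w3:T. ✓
w3: successors {w3, w4}; <>((q -> ~p) -> ~q) there: w3:T, w4:T. ✓
w4: successors {w4, w7}; <>((q -> ~p) -> ~q) there: w4:T, w7:T. ✓
w7: successors {w4}; <>((q -> ~p) -> ~q) there: w4:T. ✓
— 4 worlds.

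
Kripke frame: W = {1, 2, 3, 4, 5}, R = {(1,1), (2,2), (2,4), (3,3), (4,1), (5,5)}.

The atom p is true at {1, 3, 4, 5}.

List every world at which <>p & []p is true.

1: <>p is T, []p is T. ✓
2: <>p is T, []p is F. ✗
3: <>p is T, []p is T. ✓
4: <>p is T, []p is T. ✓
5: <>p is T, []p is T. ✓

{1, 3, 4, 5}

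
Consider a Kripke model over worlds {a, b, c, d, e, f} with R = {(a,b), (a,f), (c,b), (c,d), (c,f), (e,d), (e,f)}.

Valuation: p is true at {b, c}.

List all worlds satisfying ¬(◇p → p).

a: ◇p → p is F. ✓
b: ◇p → p is T. ✗
c: ◇p → p is T. ✗
d: ◇p → p is T. ✗
e: ◇p → p is T. ✗
f: ◇p → p is T. ✗

{a}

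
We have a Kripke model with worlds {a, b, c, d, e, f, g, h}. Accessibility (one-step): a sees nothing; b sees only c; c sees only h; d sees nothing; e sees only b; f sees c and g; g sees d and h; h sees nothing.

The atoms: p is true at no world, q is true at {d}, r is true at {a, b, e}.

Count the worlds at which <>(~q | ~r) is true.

5

a: no successors, so <>(~q | ~r) fails. ✗
b: successors {c}; ~q | ~r there: c:T. ✓
c: successors {h}; ~q | ~r there: h:T. ✓
d: no successors, so <>(~q | ~r) fails. ✗
e: successors {b}; ~q | ~r there: b:T. ✓
f: successors {c, g}; ~q | ~r there: c:T, g:T. ✓
g: successors {d, h}; ~q | ~r there: d:T, h:T. ✓
h: no successors, so <>(~q | ~r) fails. ✗
Satisfying worlds: {b, c, e, f, g}.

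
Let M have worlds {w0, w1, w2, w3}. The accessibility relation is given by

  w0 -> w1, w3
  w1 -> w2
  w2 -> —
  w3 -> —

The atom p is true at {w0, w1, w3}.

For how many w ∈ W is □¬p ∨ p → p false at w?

1

w0: □¬p ∨ p is T, p is T. ✓
w1: □¬p ∨ p is T, p is T. ✓
w2: □¬p ∨ p is T, p is F. ✗
w3: □¬p ∨ p is T, p is T. ✓
Satisfying worlds: {w0, w1, w3}.
So □¬p ∨ p → p fails at the other 1 world.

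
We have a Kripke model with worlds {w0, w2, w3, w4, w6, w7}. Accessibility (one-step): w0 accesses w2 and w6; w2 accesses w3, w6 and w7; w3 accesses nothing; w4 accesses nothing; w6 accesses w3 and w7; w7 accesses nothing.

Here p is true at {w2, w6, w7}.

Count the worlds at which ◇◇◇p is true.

1

w0: successors {w2, w6}; ◇◇p there: w2:T, w6:F. ✓
w2: successors {w3, w6, w7}; ◇◇p there: w3:F, w6:F, w7:F. ✗
w3: no successors, so ◇◇◇p fails. ✗
w4: no successors, so ◇◇◇p fails. ✗
w6: successors {w3, w7}; ◇◇p there: w3:F, w7:F. ✗
w7: no successors, so ◇◇◇p fails. ✗
Satisfying worlds: {w0}.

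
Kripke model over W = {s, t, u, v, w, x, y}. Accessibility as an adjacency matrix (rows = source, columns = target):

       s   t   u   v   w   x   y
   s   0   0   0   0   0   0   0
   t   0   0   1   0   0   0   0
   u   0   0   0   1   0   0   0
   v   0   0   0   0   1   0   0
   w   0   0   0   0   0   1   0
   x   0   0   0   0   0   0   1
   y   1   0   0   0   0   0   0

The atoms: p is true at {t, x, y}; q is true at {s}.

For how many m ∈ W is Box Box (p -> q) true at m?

5

s: no successors, so Box Box (p -> q) holds vacuously. ✓
t: successors {u}; Box (p -> q) there: u:T. ✓
u: successors {v}; Box (p -> q) there: v:T. ✓
v: successors {w}; Box (p -> q) there: w:F. ✗
w: successors {x}; Box (p -> q) there: x:F. ✗
x: successors {y}; Box (p -> q) there: y:T. ✓
y: successors {s}; Box (p -> q) there: s:T. ✓
Satisfying worlds: {s, t, u, x, y}.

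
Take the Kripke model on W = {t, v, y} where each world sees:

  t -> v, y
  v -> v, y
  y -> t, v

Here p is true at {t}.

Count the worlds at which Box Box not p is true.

t: successors {v, y}; Box not p there: v:T, y:F. ✗
v: successors {v, y}; Box not p there: v:T, y:F. ✗
y: successors {t, v}; Box not p there: t:T, v:T. ✓
Satisfying worlds: {y}.

1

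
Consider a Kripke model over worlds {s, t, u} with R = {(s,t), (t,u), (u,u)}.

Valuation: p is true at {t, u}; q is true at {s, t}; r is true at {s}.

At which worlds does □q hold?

{s}

s: successors {t}; q there: t:T. ✓
t: successors {u}; q there: u:F. ✗
u: successors {u}; q there: u:F. ✗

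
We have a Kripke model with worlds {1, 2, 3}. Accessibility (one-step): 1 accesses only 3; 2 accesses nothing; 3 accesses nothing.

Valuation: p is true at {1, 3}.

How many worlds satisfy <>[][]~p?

1: successors {3}; [][]~p there: 3:T. ✓
2: no successors, so <>[][]~p fails. ✗
3: no successors, so <>[][]~p fails. ✗
Satisfying worlds: {1}.

1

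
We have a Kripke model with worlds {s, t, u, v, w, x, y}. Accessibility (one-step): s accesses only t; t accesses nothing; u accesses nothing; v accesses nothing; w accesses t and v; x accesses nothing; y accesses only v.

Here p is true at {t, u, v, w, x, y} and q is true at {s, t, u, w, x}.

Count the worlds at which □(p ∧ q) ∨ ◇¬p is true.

5

s: □(p ∧ q) is T, ◇¬p is F. ✓
t: □(p ∧ q) is T, ◇¬p is F. ✓
u: □(p ∧ q) is T, ◇¬p is F. ✓
v: □(p ∧ q) is T, ◇¬p is F. ✓
w: □(p ∧ q) is F, ◇¬p is F. ✗
x: □(p ∧ q) is T, ◇¬p is F. ✓
y: □(p ∧ q) is F, ◇¬p is F. ✗
Satisfying worlds: {s, t, u, v, x}.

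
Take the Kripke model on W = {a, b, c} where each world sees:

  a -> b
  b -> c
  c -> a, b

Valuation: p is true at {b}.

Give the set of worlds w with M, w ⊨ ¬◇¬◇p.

a: ◇¬◇p is T. ✗
b: ◇¬◇p is F. ✓
c: ◇¬◇p is T. ✗

{b}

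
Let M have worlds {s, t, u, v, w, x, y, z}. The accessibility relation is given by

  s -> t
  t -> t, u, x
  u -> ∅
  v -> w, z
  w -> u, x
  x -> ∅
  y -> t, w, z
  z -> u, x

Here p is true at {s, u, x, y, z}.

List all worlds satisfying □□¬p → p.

s: □□¬p is F, p is T. ✓
t: □□¬p is F, p is F. ✓
u: □□¬p is T, p is T. ✓
v: □□¬p is F, p is F. ✓
w: □□¬p is T, p is F. ✗
x: □□¬p is T, p is T. ✓
y: □□¬p is F, p is T. ✓
z: □□¬p is T, p is T. ✓

{s, t, u, v, x, y, z}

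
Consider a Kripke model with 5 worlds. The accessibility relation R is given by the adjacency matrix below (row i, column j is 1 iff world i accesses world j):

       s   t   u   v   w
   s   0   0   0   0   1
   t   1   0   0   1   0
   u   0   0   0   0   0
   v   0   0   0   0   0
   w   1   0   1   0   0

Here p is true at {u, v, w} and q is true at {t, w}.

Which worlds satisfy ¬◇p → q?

{s, t, w}

s: ¬◇p is F, q is F. ✓
t: ¬◇p is F, q is T. ✓
u: ¬◇p is T, q is F. ✗
v: ¬◇p is T, q is F. ✗
w: ¬◇p is F, q is T. ✓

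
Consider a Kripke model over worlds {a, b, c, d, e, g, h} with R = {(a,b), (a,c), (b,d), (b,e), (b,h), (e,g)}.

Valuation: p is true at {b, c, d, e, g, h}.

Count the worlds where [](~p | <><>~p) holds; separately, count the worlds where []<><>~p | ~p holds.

For [](~p | <><>~p):
a: successors {b, c}; ~p | <><>~p there: b:F, c:F. ✗
b: successors {d, e, h}; ~p | <><>~p there: d:F, e:F, h:F. ✗
c: no successors, so [](~p | <><>~p) holds vacuously. ✓
d: no successors, so [](~p | <><>~p) holds vacuously. ✓
e: successors {g}; ~p | <><>~p there: g:F. ✗
g: no successors, so [](~p | <><>~p) holds vacuously. ✓
h: no successors, so [](~p | <><>~p) holds vacuously. ✓
— 4 worlds.
For []<><>~p | ~p:
a: []<><>~p is F, ~p is T. ✓
b: []<><>~p is F, ~p is F. ✗
c: []<><>~p is T, ~p is F. ✓
d: []<><>~p is T, ~p is F. ✓
e: []<><>~p is F, ~p is F. ✗
g: []<><>~p is T, ~p is F. ✓
h: []<><>~p is T, ~p is F. ✓
— 5 worlds.

4 and 5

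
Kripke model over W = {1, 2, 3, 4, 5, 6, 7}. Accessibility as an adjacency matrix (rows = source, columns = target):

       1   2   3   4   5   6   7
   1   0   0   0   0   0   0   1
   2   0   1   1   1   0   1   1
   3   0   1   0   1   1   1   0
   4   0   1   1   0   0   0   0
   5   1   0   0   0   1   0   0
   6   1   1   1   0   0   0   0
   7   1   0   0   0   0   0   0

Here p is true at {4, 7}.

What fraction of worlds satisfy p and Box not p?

2/7

1: p is F, Box not p is F. ✗
2: p is F, Box not p is F. ✗
3: p is F, Box not p is F. ✗
4: p is T, Box not p is T. ✓
5: p is F, Box not p is T. ✗
6: p is F, Box not p is T. ✗
7: p is T, Box not p is T. ✓
That's 2 of 7 worlds, so 2/7.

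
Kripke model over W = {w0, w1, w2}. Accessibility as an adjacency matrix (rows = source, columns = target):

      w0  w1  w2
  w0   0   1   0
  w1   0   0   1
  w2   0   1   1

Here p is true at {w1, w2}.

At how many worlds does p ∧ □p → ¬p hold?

w0: p ∧ □p is F, ¬p is T. ✓
w1: p ∧ □p is T, ¬p is F. ✗
w2: p ∧ □p is T, ¬p is F. ✗
Satisfying worlds: {w0}.

1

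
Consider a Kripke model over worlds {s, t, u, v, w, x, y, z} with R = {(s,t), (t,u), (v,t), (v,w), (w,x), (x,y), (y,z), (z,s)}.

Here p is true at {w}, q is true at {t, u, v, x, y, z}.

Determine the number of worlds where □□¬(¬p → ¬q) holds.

s: successors {t}; □¬(¬p → ¬q) there: t:T. ✓
t: successors {u}; □¬(¬p → ¬q) there: u:T. ✓
u: no successors, so □□¬(¬p → ¬q) holds vacuously. ✓
v: successors {t, w}; □¬(¬p → ¬q) there: t:T, w:T. ✓
w: successors {x}; □¬(¬p → ¬q) there: x:T. ✓
x: successors {y}; □¬(¬p → ¬q) there: y:T. ✓
y: successors {z}; □¬(¬p → ¬q) there: z:F. ✗
z: successors {s}; □¬(¬p → ¬q) there: s:T. ✓
Satisfying worlds: {s, t, u, v, w, x, z}.

7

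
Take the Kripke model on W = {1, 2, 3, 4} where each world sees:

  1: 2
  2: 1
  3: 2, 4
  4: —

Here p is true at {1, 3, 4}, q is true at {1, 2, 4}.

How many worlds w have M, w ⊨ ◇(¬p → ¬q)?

2

1: successors {2}; ¬p → ¬q there: 2:F. ✗
2: successors {1}; ¬p → ¬q there: 1:T. ✓
3: successors {2, 4}; ¬p → ¬q there: 2:F, 4:T. ✓
4: no successors, so ◇(¬p → ¬q) fails. ✗
Satisfying worlds: {2, 3}.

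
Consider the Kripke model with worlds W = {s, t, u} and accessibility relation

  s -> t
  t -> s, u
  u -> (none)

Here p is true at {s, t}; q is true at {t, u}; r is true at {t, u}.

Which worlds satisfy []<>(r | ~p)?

s: successors {t}; <>(r | ~p) there: t:T. ✓
t: successors {s, u}; <>(r | ~p) there: s:T, u:F. ✗
u: no successors, so []<>(r | ~p) holds vacuously. ✓

{s, u}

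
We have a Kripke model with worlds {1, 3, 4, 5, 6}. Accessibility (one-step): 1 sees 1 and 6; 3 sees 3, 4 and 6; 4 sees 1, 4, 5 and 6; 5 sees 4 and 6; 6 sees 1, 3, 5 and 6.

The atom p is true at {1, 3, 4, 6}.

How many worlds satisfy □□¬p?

1: successors {1, 6}; □¬p there: 1:F, 6:F. ✗
3: successors {3, 4, 6}; □¬p there: 3:F, 4:F, 6:F. ✗
4: successors {1, 4, 5, 6}; □¬p there: 1:F, 4:F, 5:F, 6:F. ✗
5: successors {4, 6}; □¬p there: 4:F, 6:F. ✗
6: successors {1, 3, 5, 6}; □¬p there: 1:F, 3:F, 5:F, 6:F. ✗
Satisfying worlds: ∅.

0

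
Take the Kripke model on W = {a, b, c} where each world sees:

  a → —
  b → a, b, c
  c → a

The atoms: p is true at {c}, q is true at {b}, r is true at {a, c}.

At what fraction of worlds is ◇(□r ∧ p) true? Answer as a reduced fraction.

a: no successors, so ◇(□r ∧ p) fails. ✗
b: successors {a, b, c}; □r ∧ p there: a:F, b:F, c:T. ✓
c: successors {a}; □r ∧ p there: a:F. ✗
That's 1 of 3 worlds, so 1/3.

1/3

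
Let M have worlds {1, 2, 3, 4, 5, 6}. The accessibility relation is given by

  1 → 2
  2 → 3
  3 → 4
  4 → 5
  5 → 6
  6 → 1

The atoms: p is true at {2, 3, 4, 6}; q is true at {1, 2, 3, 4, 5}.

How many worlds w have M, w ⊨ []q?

1: successors {2}; q there: 2:T. ✓
2: successors {3}; q there: 3:T. ✓
3: successors {4}; q there: 4:T. ✓
4: successors {5}; q there: 5:T. ✓
5: successors {6}; q there: 6:F. ✗
6: successors {1}; q there: 1:T. ✓
Satisfying worlds: {1, 2, 3, 4, 6}.

5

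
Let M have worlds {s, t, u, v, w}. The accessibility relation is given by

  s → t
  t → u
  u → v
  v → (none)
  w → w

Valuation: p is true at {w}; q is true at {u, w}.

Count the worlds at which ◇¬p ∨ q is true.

s: ◇¬p is T, q is F. ✓
t: ◇¬p is T, q is F. ✓
u: ◇¬p is T, q is T. ✓
v: ◇¬p is F, q is F. ✗
w: ◇¬p is F, q is T. ✓
Satisfying worlds: {s, t, u, w}.

4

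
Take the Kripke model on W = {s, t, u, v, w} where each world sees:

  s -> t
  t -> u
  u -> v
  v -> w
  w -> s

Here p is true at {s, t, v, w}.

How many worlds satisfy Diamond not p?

1

s: successors {t}; not p there: t:F. ✗
t: successors {u}; not p there: u:T. ✓
u: successors {v}; not p there: v:F. ✗
v: successors {w}; not p there: w:F. ✗
w: successors {s}; not p there: s:F. ✗
Satisfying worlds: {t}.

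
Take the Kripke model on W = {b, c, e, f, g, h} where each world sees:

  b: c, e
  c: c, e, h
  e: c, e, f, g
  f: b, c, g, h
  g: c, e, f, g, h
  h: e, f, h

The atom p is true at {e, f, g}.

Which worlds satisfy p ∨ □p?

{e, f, g}

b: p is F, □p is F. ✗
c: p is F, □p is F. ✗
e: p is T, □p is F. ✓
f: p is T, □p is F. ✓
g: p is T, □p is F. ✓
h: p is F, □p is F. ✗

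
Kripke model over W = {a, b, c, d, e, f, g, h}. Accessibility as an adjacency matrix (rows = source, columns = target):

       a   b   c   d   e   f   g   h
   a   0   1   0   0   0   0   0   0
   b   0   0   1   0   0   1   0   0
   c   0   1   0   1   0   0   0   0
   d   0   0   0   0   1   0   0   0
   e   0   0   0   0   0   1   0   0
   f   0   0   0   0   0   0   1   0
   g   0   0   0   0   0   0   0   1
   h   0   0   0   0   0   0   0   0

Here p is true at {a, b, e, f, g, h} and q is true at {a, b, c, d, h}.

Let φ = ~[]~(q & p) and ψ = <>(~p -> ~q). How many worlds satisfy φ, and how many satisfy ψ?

3 and 7

For ~[]~(q & p):
a: []~(q & p) is F. ✓
b: []~(q & p) is T. ✗
c: []~(q & p) is F. ✓
d: []~(q & p) is T. ✗
e: []~(q & p) is T. ✗
f: []~(q & p) is T. ✗
g: []~(q & p) is F. ✓
h: []~(q & p) is T. ✗
— 3 worlds.
For <>(~p -> ~q):
a: successors {b}; ~p -> ~q there: b:T. ✓
b: successors {c, f}; ~p -> ~q there: c:F, f:T. ✓
c: successors {b, d}; ~p -> ~q there: b:T, d:F. ✓
d: successors {e}; ~p -> ~q there: e:T. ✓
e: successors {f}; ~p -> ~q there: f:T. ✓
f: successors {g}; ~p -> ~q there: g:T. ✓
g: successors {h}; ~p -> ~q there: h:T. ✓
h: no successors, so <>(~p -> ~q) fails. ✗
— 7 worlds.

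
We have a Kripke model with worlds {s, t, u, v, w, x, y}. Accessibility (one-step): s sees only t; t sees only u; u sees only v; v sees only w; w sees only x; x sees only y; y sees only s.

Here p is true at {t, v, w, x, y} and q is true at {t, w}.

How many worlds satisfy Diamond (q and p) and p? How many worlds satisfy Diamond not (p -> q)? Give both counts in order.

For Diamond (q and p) and p:
s: Diamond (q and p) is T, p is F. ✗
t: Diamond (q and p) is F, p is T. ✗
u: Diamond (q and p) is F, p is F. ✗
v: Diamond (q and p) is T, p is T. ✓
w: Diamond (q and p) is F, p is T. ✗
x: Diamond (q and p) is F, p is T. ✗
y: Diamond (q and p) is F, p is T. ✗
— 1 world.
For Diamond not (p -> q):
s: successors {t}; not (p -> q) there: t:F. ✗
t: successors {u}; not (p -> q) there: u:F. ✗
u: successors {v}; not (p -> q) there: v:T. ✓
v: successors {w}; not (p -> q) there: w:F. ✗
w: successors {x}; not (p -> q) there: x:T. ✓
x: successors {y}; not (p -> q) there: y:T. ✓
y: successors {s}; not (p -> q) there: s:F. ✗
— 3 worlds.

1 and 3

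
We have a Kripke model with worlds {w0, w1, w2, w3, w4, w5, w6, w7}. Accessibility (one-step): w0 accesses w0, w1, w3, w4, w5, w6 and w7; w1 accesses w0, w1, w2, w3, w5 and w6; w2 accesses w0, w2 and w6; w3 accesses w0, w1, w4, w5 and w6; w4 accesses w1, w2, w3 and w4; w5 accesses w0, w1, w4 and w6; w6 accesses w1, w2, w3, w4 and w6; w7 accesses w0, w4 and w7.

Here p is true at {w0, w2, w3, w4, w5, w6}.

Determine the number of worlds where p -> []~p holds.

w0: p is T, []~p is F. ✗
w1: p is F, []~p is F. ✓
w2: p is T, []~p is F. ✗
w3: p is T, []~p is F. ✗
w4: p is T, []~p is F. ✗
w5: p is T, []~p is F. ✗
w6: p is T, []~p is F. ✗
w7: p is F, []~p is F. ✓
Satisfying worlds: {w1, w7}.

2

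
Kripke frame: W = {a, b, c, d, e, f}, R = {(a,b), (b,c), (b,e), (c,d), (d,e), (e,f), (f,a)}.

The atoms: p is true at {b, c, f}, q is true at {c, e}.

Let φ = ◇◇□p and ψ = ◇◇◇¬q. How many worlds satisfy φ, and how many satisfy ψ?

3 and 5

For ◇◇□p:
a: successors {b}; ◇□p there: b:T. ✓
b: successors {c, e}; ◇□p there: c:F, e:F. ✗
c: successors {d}; ◇□p there: d:T. ✓
d: successors {e}; ◇□p there: e:F. ✗
e: successors {f}; ◇□p there: f:T. ✓
f: successors {a}; ◇□p there: a:F. ✗
— 3 worlds.
For ◇◇◇¬q:
a: successors {b}; ◇◇¬q there: b:T. ✓
b: successors {c, e}; ◇◇¬q there: c:F, e:T. ✓
c: successors {d}; ◇◇¬q there: d:T. ✓
d: successors {e}; ◇◇¬q there: e:T. ✓
e: successors {f}; ◇◇¬q there: f:T. ✓
f: successors {a}; ◇◇¬q there: a:F. ✗
— 5 worlds.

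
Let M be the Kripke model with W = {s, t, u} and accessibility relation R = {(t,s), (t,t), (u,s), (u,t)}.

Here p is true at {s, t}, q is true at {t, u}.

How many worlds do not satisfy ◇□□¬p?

s: no successors, so ◇□□¬p fails. ✗
t: successors {s, t}; □□¬p there: s:T, t:F. ✓
u: successors {s, t}; □□¬p there: s:T, t:F. ✓
Satisfying worlds: {t, u}.
So ◇□□¬p fails at the other 1 world.

1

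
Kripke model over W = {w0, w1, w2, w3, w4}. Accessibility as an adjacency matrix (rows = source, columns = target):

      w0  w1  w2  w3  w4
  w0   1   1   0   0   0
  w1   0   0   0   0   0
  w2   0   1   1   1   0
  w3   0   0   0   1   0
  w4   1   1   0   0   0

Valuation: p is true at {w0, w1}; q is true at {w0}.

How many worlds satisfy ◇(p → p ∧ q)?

w0: successors {w0, w1}; p → p ∧ q there: w0:T, w1:F. ✓
w1: no successors, so ◇(p → p ∧ q) fails. ✗
w2: successors {w1, w2, w3}; p → p ∧ q there: w1:F, w2:T, w3:T. ✓
w3: successors {w3}; p → p ∧ q there: w3:T. ✓
w4: successors {w0, w1}; p → p ∧ q there: w0:T, w1:F. ✓
Satisfying worlds: {w0, w2, w3, w4}.

4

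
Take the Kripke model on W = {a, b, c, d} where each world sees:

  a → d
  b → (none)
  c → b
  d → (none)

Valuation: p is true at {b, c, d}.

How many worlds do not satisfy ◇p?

a: successors {d}; p there: d:T. ✓
b: no successors, so ◇p fails. ✗
c: successors {b}; p there: b:T. ✓
d: no successors, so ◇p fails. ✗
Satisfying worlds: {a, c}.
So ◇p fails at the other 2 worlds.

2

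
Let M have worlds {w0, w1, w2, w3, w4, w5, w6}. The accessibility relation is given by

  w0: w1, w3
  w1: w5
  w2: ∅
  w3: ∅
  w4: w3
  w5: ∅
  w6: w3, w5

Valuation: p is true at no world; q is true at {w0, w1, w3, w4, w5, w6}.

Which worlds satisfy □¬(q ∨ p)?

w0: successors {w1, w3}; ¬(q ∨ p) there: w1:F, w3:F. ✗
w1: successors {w5}; ¬(q ∨ p) there: w5:F. ✗
w2: no successors, so □¬(q ∨ p) holds vacuously. ✓
w3: no successors, so □¬(q ∨ p) holds vacuously. ✓
w4: successors {w3}; ¬(q ∨ p) there: w3:F. ✗
w5: no successors, so □¬(q ∨ p) holds vacuously. ✓
w6: successors {w3, w5}; ¬(q ∨ p) there: w3:F, w5:F. ✗

{w2, w3, w5}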